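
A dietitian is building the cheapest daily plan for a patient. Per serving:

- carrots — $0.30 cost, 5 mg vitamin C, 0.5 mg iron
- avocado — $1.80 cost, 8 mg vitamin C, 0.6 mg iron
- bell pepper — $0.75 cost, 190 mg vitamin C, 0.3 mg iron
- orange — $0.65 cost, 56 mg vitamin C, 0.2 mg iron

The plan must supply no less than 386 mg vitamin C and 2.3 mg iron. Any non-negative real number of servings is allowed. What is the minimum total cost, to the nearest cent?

carrots only: max(386/5, 2.3/0.5) = 77.2 servings → $23.16.
avocado only: max(386/8, 2.3/0.6) = 48.25 servings → $86.85.
bell pepper only: max(386/190, 2.3/0.3) = 7.667 servings → $5.75.
orange only: max(386/56, 2.3/0.2) = 11.5 servings → $7.47.
carrots + avocado with both targets exact would need a negative amount; discard.
carrots + bell pepper with both tight: 3.435 servings and 1.941 servings → $2.49.
carrots + orange with both tight: 1.911 servings and 6.722 servings → $4.94.
avocado + bell pepper with both tight: 2.878 servings and 1.91 servings → $6.61.
avocado + orange with both tight: 1.613 servings and 6.662 servings → $7.23.
bell pepper + orange: the both-tight solution has a negative serving — not a feasible corner.
The minimum over all feasible corners is $2.49.

$2.49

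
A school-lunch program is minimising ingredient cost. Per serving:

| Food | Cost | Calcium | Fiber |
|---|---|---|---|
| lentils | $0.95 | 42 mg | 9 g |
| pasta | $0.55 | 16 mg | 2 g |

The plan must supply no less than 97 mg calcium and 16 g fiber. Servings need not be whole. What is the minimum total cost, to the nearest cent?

A basic optimal solution has at most two foods positive. Try each food alone and each pair with both targets met exactly.
lentils only: max(97/42, 16/9) = 2.31 servings → $2.19.
pasta only: max(97/16, 16/2) = 8 servings → $4.40.
lentils + pasta with both tight: 1.033 servings and 3.35 servings → $2.82.
So the least-cost plan costs $2.19.

$2.19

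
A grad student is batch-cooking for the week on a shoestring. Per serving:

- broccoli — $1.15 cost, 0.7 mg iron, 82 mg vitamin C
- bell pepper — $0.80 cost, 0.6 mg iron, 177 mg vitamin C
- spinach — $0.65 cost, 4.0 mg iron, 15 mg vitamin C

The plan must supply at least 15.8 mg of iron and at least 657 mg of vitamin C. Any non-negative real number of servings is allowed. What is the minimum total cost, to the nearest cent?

Compare the cost at each extreme point of the feasible region.
broccoli only: max(15.8/0.7, 657/82) = 22.57 servings → $25.96.
bell pepper only: max(15.8/0.6, 657/177) = 26.33 servings → $21.07.
spinach only: max(15.8/4.0, 657/15) = 43.8 servings → $28.47.
broccoli + bell pepper with both targets exact would need a negative amount; discard.
broccoli + spinach with both tight: 7.531 servings and 2.632 servings → $10.37.
bell pepper + spinach with both tight: 3.421 servings and 3.437 servings → $4.97.
The minimum over all feasible corners is $4.97.

$4.97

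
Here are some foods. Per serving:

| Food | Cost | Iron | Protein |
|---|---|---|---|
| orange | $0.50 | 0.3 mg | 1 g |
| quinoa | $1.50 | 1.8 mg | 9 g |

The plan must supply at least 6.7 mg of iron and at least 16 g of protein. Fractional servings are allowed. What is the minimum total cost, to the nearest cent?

Two binding constraints pin down two serving amounts, so the optimal mix uses at most two foods. The candidates are each food alone (scaled to the tighter of iron/protein) and each pair with both constraints tight.
orange only: max(6.7/0.3, 16/1) = 22.33 servings → $11.17.
quinoa only: max(6.7/1.8, 16/9) = 3.722 servings → $5.58.
orange + quinoa: the both-tight solution has a negative serving — not a feasible corner.
The minimum over all feasible corners is $5.58.

$5.58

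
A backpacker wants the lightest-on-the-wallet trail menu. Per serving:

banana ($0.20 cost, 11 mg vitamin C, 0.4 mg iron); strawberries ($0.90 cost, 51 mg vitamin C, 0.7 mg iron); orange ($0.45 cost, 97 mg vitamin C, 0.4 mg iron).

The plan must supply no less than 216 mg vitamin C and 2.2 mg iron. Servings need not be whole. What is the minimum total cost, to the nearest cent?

$1.55

At the optimum either one food covers both requirements or two foods hit both targets exactly; no other combination can be cheaper.
banana only: max(216/11, 2.2/0.4) = 19.64 servings → $3.93.
strawberries only: max(216/51, 2.2/0.7) = 4.235 servings → $3.81.
orange only: max(216/97, 2.2/0.4) = 5.5 servings → $2.48.
banana + strawberries: intersection lies outside the first quadrant.
banana + orange with both tight: 3.692 servings and 1.808 servings → $1.55.
strawberries + orange with both tight: 2.674 servings and 0.8211 servings → $2.78.
Cheapest feasible corner: $1.55.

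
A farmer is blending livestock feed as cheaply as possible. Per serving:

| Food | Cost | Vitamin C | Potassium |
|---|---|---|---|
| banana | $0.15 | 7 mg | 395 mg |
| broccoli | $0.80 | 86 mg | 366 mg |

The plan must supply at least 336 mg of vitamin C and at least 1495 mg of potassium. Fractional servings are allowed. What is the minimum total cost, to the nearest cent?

The cheapest plan sits at a corner of the feasible region — with two constraints it uses at most two foods.
banana only: max(336/7, 1495/395) = 48 servings → $7.20.
broccoli only: max(336/86, 1495/366) = 4.085 servings → $3.27.
banana + broccoli with both tight: 0.1781 servings and 3.892 servings → $3.14.
Cheapest feasible corner: $3.14.

$3.14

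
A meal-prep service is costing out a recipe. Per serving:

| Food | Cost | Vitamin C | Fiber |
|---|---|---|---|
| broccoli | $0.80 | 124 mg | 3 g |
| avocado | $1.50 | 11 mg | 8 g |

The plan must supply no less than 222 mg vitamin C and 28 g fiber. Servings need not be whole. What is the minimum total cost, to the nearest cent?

The cheapest plan sits at a corner of the feasible region — with two constraints it uses at most two foods.
broccoli only: max(222/124, 28/3) = 9.333 servings → $7.47.
avocado only: max(222/11, 28/8) = 20.18 servings → $30.27.
broccoli + avocado with both tight: 1.531 servings and 2.926 servings → $5.61.
The minimum over all feasible corners is $5.61.

$5.61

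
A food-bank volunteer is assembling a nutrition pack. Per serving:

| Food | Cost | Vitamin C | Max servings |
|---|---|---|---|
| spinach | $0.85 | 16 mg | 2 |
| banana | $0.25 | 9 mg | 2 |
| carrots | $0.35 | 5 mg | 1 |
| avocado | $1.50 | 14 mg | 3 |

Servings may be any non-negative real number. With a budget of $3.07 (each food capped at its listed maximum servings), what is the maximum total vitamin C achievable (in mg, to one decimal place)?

Vitamin C per dollar: banana 36, spinach 18.82, carrots 14.29, avocado 9.333.
Take 2 servings of banana: spends $0.50, +18.0 mg vitamin C (running total 18.0 mg).
Take 2 servings of spinach: spends $1.70, +32.0 mg vitamin C (running total 50.0 mg).
Take 1 serving of carrots: spends $0.35, +5.0 mg vitamin C (running total 55.0 mg).
Take 0.3467 servings of avocado: spends $0.52, +4.9 mg vitamin C (running total 59.9 mg).
Filling greedily by vitamin C-per-dollar is optimal for one linear limit, giving 59.9 mg.

59.9 mg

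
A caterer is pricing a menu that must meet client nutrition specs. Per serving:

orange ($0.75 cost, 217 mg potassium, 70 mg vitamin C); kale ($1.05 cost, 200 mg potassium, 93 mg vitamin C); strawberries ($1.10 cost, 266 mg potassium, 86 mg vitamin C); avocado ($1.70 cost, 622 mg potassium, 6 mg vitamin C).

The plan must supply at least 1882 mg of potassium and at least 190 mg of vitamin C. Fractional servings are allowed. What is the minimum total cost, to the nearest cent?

This is a tiny linear program; its minimum lies at a vertex of the feasible set. List the vertices and price them.
orange only: max(1882/217, 190/70) = 8.673 servings → $6.50.
kale only: max(1882/200, 190/93) = 9.41 servings → $9.88.
strawberries only: max(1882/266, 190/86) = 7.075 servings → $7.78.
avocado only: max(1882/622, 190/6) = 31.67 servings → $53.83.
orange + kale: the both-tight solution has a negative serving — not a feasible corner.
orange + strawberries: the both-tight solution has a negative serving — not a feasible corner.
orange + avocado with both tight: 2.531 servings and 2.143 servings → $5.54.
kale + strawberries: intersection lies outside the first quadrant.
kale + avocado with both tight: 1.887 servings and 2.419 servings → $6.09.
strawberries + avocado with both tight: 2.06 servings and 2.145 servings → $5.91.
The minimum over all feasible corners is $5.54.

$5.54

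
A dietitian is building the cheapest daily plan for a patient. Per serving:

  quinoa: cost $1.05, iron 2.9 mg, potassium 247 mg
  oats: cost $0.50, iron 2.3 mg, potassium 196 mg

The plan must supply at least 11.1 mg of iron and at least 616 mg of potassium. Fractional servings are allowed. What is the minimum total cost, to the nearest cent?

At the optimum either one food covers both requirements or two foods hit both targets exactly; no other combination can be cheaper.
quinoa only: max(11.1/2.9, 616/247) = 3.828 servings → $4.02.
oats only: max(11.1/2.3, 616/196) = 4.826 servings → $2.41.
quinoa + oats: intersection lies outside the first quadrant.
Cheapest feasible corner: $2.41.

$2.41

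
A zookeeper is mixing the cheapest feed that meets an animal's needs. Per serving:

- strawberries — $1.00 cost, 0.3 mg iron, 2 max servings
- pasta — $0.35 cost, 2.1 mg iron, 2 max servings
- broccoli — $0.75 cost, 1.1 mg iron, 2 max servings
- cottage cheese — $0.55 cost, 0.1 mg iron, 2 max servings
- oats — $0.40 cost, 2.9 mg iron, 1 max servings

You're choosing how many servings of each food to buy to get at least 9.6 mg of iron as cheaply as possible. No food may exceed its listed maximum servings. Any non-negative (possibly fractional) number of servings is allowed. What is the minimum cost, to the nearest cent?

Cost per mg of iron: oats $0.1379, pasta $0.1667, broccoli $0.6818, strawberries $3.3333, cottage cheese $5.5000.
Take 1 serving of oats: +2.9 mg iron for $0.40 (total $0.40, still need 6.7 mg).
Take 2 servings of pasta: +4.2 mg iron for $0.70 (total $1.10, still need 2.5 mg).
Take 2 servings of broccoli: +2.2 mg iron for $1.50 (total $2.60, still need 0.3 mg).
Take 1 serving of strawberries: +0.3 mg iron for $1.00 (total $3.60, still need 0.0 mg).
Greedy by cheapest-per-mg is optimal for a single linear constraint, so the minimum cost is $3.60.

$3.60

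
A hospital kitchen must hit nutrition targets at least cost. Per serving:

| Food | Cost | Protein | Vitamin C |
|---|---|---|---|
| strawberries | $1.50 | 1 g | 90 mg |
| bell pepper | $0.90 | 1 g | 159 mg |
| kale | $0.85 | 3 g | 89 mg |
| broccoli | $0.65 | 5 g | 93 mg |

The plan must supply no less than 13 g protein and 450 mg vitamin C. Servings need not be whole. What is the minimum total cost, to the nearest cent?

strawberries only: max(13/1, 450/90) = 13 servings → $19.50.
bell pepper only: max(13/1, 450/159) = 13 servings → $11.70.
kale only: max(13/3, 450/89) = 5.056 servings → $4.30.
broccoli only: max(13/5, 450/93) = 4.839 servings → $3.15.
strawberries + bell pepper: intersection lies outside the first quadrant.
strawberries + kale with both tight: 1.066 servings and 3.978 servings → $4.98.
strawberries + broccoli with both tight: 2.916 servings and 2.017 servings → $5.68.
bell pepper + kale with both tight: 0.4974 servings and 4.168 servings → $3.99.
bell pepper + broccoli with both tight: 1.483 servings and 2.303 servings → $2.83.
kale + broccoli: the both-tight solution has a negative serving — not a feasible corner.
So the least-cost plan costs $2.83.

$2.83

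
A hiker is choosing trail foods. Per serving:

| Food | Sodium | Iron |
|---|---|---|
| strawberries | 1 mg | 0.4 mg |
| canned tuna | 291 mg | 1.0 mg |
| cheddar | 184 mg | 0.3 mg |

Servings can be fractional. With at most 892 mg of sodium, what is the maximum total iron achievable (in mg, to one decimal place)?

356.8 mg

Iron per mg sodium: strawberries 0.4, canned tuna 0.003436, cheddar 0.00163.
With no serving limits, spend the whole sodium allowance on strawberries: 892 mg / 1 mg × 0.4 mg = 356.8 mg.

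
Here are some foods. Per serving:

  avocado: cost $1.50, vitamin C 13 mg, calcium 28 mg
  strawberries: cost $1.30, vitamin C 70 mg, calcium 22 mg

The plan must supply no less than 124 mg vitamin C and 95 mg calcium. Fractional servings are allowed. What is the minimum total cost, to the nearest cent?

$5.25

At the optimum either one food covers both requirements or two foods hit both targets exactly; no other combination can be cheaper.
avocado only: max(124/13, 95/28) = 9.538 servings → $14.31.
strawberries only: max(124/70, 95/22) = 4.318 servings → $5.61.
avocado + strawberries with both tight: 2.343 servings and 1.336 servings → $5.25.
The minimum over all feasible corners is $5.25.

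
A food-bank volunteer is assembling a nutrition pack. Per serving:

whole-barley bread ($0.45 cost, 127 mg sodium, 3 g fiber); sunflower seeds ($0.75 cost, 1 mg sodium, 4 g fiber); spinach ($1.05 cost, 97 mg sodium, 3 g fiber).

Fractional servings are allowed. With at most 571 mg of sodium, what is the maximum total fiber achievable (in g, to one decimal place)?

2284.0 g

Fiber per mg sodium: sunflower seeds 4, spinach 0.03093, whole-barley bread 0.02362.
With no serving limits, spend the whole sodium allowance on sunflower seeds: 571 mg / 1 mg × 4 g = 2284.0 g.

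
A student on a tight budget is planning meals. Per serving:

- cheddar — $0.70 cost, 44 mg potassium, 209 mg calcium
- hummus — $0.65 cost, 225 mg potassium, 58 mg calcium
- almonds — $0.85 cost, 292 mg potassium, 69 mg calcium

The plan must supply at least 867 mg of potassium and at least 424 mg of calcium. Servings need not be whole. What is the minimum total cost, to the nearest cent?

$3.09

This is a tiny linear program; its minimum lies at a vertex of the feasible set. List the vertices and price them.
cheddar only: max(867/44, 424/209) = 19.7 servings → $13.79.
hummus only: max(867/225, 424/58) = 7.31 servings → $4.75.
almonds only: max(867/292, 424/69) = 6.145 servings → $5.22.
cheddar + hummus with both tight: 1.014 servings and 3.655 servings → $3.09.
cheddar + almonds with both tight: 1.103 servings and 2.803 servings → $3.15.
hummus + almonds with both targets exact would need a negative amount; discard.
The minimum over all feasible corners is $3.09.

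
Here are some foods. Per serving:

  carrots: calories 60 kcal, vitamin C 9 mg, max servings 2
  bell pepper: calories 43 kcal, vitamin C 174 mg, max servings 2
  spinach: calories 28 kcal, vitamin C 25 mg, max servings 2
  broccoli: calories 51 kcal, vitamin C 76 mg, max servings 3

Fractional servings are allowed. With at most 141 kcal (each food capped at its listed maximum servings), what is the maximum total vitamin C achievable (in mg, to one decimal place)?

430.0 mg

Vitamin C per kcal: bell pepper 4.047, broccoli 1.49, spinach 0.8929, carrots 0.15.
Take 2 servings of bell pepper: uses 86 kcal, +348.0 mg vitamin C (running total 348.0 mg).
Take 1.078 servings of broccoli: uses 55 kcal, +82.0 mg vitamin C (running total 430.0 mg).
Greedy by best ratio exhausts the calories allowance optimally: 430.0 mg.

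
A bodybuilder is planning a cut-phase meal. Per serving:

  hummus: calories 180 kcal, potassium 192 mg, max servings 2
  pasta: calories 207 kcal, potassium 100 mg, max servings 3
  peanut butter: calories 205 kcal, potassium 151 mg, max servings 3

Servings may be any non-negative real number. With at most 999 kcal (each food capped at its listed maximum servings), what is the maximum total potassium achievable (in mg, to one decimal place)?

Potassium per kcal: hummus 1.067, peanut butter 0.7366, pasta 0.4831.
Take 2 servings of hummus: uses 360 kcal, +384.0 mg potassium (running total 384.0 mg).
Take 3 servings of peanut butter: uses 615 kcal, +453.0 mg potassium (running total 837.0 mg).
Take 0.1159 servings of pasta: uses 24 kcal, +11.6 mg potassium (running total 848.6 mg).
Greedy by best ratio exhausts the calories allowance optimally: 848.6 mg.

848.6 mg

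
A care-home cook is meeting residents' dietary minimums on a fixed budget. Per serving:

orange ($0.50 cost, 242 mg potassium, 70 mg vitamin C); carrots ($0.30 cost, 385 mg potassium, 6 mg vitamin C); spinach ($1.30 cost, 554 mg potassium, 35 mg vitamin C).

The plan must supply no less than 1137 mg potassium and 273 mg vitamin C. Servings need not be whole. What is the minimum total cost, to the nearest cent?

$2.09

Two binding constraints pin down two serving amounts, so the optimal mix uses at most two foods. The candidates are each food alone (scaled to the tighter of potassium/vitamin C) and each pair with both constraints tight.
orange only: max(1137/242, 273/70) = 4.698 servings → $2.35.
carrots only: max(1137/385, 273/6) = 45.5 servings → $13.65.
spinach only: max(1137/554, 273/35) = 7.8 servings → $10.14.
orange + carrots with both tight: 3.855 servings and 0.5304 servings → $2.09.
orange + spinach with both tight: 3.677 servings and 0.4462 servings → $2.42.
carrots + spinach: intersection lies outside the first quadrant.
The minimum over all feasible corners is $2.09.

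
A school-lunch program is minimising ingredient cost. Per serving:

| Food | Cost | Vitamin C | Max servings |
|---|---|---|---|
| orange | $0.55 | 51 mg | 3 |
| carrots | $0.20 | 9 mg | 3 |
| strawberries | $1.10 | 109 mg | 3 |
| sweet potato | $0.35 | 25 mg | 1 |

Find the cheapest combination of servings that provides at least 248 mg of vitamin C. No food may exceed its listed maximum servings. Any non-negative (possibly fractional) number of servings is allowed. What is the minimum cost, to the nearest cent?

$2.50

Cost per mg of vitamin C: strawberries $0.0101, orange $0.0108, sweet potato $0.0140, carrots $0.0222.
Take 2.275 servings of strawberries: +248.0 mg vitamin C for $2.50 (total $2.50, still need 0.0 mg).
Filling from the cheapest source first is optimal under one linear minimum: $2.50.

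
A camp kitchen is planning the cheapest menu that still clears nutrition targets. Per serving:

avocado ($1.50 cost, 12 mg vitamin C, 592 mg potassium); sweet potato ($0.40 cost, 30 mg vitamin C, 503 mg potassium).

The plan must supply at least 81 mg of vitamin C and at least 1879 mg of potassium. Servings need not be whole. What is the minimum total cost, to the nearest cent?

$1.49

With two linear requirements the optimum uses one or two foods; enumerate the corners.
avocado only: max(81/12, 1879/592) = 6.75 servings → $10.12.
sweet potato only: max(81/30, 1879/503) = 3.736 servings → $1.49.
avocado + sweet potato with both tight: 1.333 servings and 2.167 servings → $2.87.
The minimum over all feasible corners is $1.49.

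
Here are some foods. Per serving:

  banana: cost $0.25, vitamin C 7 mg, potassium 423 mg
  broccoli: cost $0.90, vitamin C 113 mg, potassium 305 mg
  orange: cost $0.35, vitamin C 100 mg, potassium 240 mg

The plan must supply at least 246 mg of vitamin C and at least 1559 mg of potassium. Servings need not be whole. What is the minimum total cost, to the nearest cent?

$1.40

For a min-cost LP with two ≥-constraints, a basic feasible solution has at most two positive variables.
banana only: max(246/7, 1559/423) = 35.14 servings → $8.79.
broccoli only: max(246/113, 1559/305) = 5.111 servings → $4.60.
orange only: max(246/100, 1559/240) = 6.496 servings → $2.27.
banana + broccoli with both tight: 2.215 servings and 2.04 servings → $2.39.
banana + orange with both tight: 2.385 servings and 2.293 servings → $1.40.
broccoli + orange with both targets exact would need a negative amount; discard.
The minimum over all feasible corners is $1.40.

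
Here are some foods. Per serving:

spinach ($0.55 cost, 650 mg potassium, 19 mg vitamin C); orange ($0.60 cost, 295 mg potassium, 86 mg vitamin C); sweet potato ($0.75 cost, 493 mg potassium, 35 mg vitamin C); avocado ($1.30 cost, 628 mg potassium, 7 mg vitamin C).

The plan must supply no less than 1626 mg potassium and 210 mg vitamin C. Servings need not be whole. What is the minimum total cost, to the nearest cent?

$2.11

spinach only: max(1626/650, 210/19) = 11.05 servings → $6.08.
orange only: max(1626/295, 210/86) = 5.512 servings → $3.31.
sweet potato only: max(1626/493, 210/35) = 6 servings → $4.50.
avocado only: max(1626/628, 210/7) = 30 servings → $39.00.
spinach + orange with both tight: 1.549 servings and 2.1 servings → $2.11.
spinach + sweet potato: the both-tight solution has a negative serving — not a feasible corner.
spinach + avocado: the both-tight solution has a negative serving — not a feasible corner.
orange + sweet potato with both tight: 1.454 servings and 2.428 servings → $2.69.
orange + avocado with both tight: 2.32 servings and 1.499 servings → $3.34.
sweet potato + avocado with both targets exact would need a negative amount; discard.
The minimum over all feasible corners is $2.11.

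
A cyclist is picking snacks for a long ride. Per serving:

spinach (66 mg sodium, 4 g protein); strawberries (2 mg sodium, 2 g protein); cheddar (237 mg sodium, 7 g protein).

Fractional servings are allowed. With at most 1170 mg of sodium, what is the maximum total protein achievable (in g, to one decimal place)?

Protein per mg sodium: strawberries 1, spinach 0.06061, cheddar 0.02954.
With no serving limits, spend the whole sodium allowance on strawberries: 1170 mg / 2 mg × 2 g = 1170.0 g.

1170.0 g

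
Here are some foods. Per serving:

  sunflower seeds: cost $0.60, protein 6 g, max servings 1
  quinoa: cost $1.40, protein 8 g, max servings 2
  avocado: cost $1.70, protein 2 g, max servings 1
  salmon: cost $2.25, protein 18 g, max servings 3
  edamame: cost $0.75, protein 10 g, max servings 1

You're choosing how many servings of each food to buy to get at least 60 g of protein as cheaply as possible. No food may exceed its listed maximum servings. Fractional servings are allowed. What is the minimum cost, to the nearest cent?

$6.85

Cost per g of protein: edamame $0.0750, sunflower seeds $0.1000, salmon $0.1250, quinoa $0.1750, avocado $0.8500.
Take 1 serving of edamame: +10.0 g protein for $0.75 (total $0.75, still need 50.0 g).
Take 1 serving of sunflower seeds: +6.0 g protein for $0.60 (total $1.35, still need 44.0 g).
Take 2.444 servings of salmon: +44.0 g protein for $5.50 (total $6.85, still need 0.0 g).
Filling from the cheapest source first is optimal under one linear minimum: $6.85.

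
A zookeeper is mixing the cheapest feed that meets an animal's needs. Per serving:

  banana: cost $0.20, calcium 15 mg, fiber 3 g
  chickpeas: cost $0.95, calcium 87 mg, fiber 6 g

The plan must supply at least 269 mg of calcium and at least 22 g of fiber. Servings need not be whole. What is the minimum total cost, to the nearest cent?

At the optimum either one food covers both requirements or two foods hit both targets exactly; no other combination can be cheaper.
banana only: max(269/15, 22/3) = 17.93 servings → $3.59.
chickpeas only: max(269/87, 22/6) = 3.667 servings → $3.48.
banana + chickpeas with both tight: 1.754 servings and 2.789 servings → $3.00.
So the least-cost plan costs $3.00.

$3.00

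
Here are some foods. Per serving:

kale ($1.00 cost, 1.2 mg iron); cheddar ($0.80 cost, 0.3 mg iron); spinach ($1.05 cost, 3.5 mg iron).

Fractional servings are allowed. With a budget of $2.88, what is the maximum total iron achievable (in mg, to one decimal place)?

9.6 mg

Iron per dollar: spinach 3.333, kale 1.2, cheddar 0.375.
With no serving limits, spend the whole cost allowance on spinach: $2.88 / $1.05 × 3.5 mg = 9.6 mg.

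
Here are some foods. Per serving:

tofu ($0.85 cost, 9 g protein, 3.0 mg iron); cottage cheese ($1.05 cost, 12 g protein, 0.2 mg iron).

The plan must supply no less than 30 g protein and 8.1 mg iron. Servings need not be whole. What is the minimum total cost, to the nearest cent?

For a min-cost LP with two ≥-constraints, a basic feasible solution has at most two positive variables.
tofu only: max(30/9, 8.1/3.0) = 3.333 servings → $2.83.
cottage cheese only: max(30/12, 8.1/0.2) = 40.5 servings → $42.52.
tofu + cottage cheese with both tight: 2.667 servings and 0.5 servings → $2.79.
So the least-cost plan costs $2.79.

$2.79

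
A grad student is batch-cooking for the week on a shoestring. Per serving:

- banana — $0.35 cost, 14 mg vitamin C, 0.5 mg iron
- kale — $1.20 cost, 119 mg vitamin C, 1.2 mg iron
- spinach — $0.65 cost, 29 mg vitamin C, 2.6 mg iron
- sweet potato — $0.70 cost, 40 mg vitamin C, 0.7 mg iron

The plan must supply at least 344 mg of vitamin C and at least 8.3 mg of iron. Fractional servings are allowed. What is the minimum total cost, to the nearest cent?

This is a tiny linear program; its minimum lies at a vertex of the feasible set. List the vertices and price them.
banana only: max(344/14, 8.3/0.5) = 24.57 servings → $8.60.
kale only: max(344/119, 8.3/1.2) = 6.917 servings → $8.30.
spinach only: max(344/29, 8.3/2.6) = 11.86 servings → $7.71.
sweet potato only: max(344/40, 8.3/0.7) = 11.86 servings → $8.30.
banana + kale with both tight: 13.46 servings and 1.307 servings → $6.28.
banana + spinach: the both-tight solution has a negative serving — not a feasible corner.
banana + sweet potato with both tight: 8.941 servings and 5.471 servings → $6.96.
kale + spinach with both tight: 2.381 servings and 2.094 servings → $4.22.
kale + sweet potato: intersection lies outside the first quadrant.
spinach + sweet potato with both tight: 1.09 servings and 7.81 servings → $6.18.
Cheapest feasible corner: $4.22.

$4.22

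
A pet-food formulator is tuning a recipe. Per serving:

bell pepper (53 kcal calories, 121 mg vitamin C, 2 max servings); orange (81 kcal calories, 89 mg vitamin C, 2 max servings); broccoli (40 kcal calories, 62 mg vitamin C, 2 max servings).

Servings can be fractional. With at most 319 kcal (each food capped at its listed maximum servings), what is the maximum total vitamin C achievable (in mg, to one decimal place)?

512.1 mg

Vitamin C per kcal: bell pepper 2.283, broccoli 1.55, orange 1.099.
Take 2 servings of bell pepper: uses 106 kcal, +242.0 mg vitamin C (running total 242.0 mg).
Take 2 servings of broccoli: uses 80 kcal, +124.0 mg vitamin C (running total 366.0 mg).
Take 1.642 servings of orange: uses 133 kcal, +146.1 mg vitamin C (running total 512.1 mg).
Greedy by best ratio exhausts the calories allowance optimally: 512.1 mg.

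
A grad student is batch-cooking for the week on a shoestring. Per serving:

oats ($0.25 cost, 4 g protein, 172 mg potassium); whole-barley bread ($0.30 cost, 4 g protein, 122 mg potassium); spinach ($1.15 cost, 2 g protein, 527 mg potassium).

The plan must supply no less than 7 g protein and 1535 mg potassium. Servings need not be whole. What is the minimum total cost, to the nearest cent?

$2.23

For a min-cost LP with two ≥-constraints, a basic feasible solution has at most two positive variables.
oats only: max(7/4, 1535/172) = 8.924 servings → $2.23.
whole-barley bread only: max(7/4, 1535/122) = 12.58 servings → $3.77.
spinach only: max(7/2, 1535/527) = 3.5 servings → $4.03.
oats + whole-barley bread with both targets exact would need a negative amount; discard.
oats + spinach with both tight: 0.3509 servings and 2.798 servings → $3.31.
whole-barley bread + spinach with both tight: 0.3321 servings and 2.836 servings → $3.36.
So the least-cost plan costs $2.23.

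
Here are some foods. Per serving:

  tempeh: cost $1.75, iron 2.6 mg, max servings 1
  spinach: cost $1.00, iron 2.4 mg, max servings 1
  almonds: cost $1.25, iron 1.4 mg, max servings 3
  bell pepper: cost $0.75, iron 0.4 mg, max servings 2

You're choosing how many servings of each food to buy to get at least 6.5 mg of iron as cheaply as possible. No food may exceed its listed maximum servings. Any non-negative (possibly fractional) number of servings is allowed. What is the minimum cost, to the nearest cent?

$4.09

Cost per mg of iron: spinach $0.4167, tempeh $0.6731, almonds $0.8929, bell pepper $1.8750.
Take 1 serving of spinach: +2.4 mg iron for $1.00 (total $1.00, still need 4.1 mg).
Take 1 serving of tempeh: +2.6 mg iron for $1.75 (total $2.75, still need 1.5 mg).
Take 1.071 servings of almonds: +1.5 mg iron for $1.34 (total $4.09, still need 0.0 mg).
Greedy by cheapest-per-mg is optimal for a single linear constraint, so the minimum cost is $4.09.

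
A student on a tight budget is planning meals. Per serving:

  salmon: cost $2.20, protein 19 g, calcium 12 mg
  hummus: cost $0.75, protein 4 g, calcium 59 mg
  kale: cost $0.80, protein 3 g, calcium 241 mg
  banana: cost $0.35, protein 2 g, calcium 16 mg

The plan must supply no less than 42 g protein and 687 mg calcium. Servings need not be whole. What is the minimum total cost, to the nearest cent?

Minimising a linear cost over {protein ≥ 42, calcium ≥ 687, servings ≥ 0} — the optimum is at a vertex, using one or two foods.
salmon only: max(42/19, 687/12) = 57.25 servings → $125.95.
hummus only: max(42/4, 687/59) = 11.64 servings → $8.73.
kale only: max(42/3, 687/241) = 14 servings → $11.20.
banana only: max(42/2, 687/16) = 42.94 servings → $15.03.
salmon + hummus: intersection lies outside the first quadrant.
salmon + kale with both tight: 1.774 servings and 2.762 servings → $6.11.
salmon + banana: the both-tight solution has a negative serving — not a feasible corner.
hummus + kale with both tight: 10.24 servings and 0.3431 servings → $7.96.
hummus + banana with both targets exact would need a negative amount; discard.
kale + banana with both tight: 1.618 servings and 18.57 servings → $7.79.
The minimum over all feasible corners is $6.11.

$6.11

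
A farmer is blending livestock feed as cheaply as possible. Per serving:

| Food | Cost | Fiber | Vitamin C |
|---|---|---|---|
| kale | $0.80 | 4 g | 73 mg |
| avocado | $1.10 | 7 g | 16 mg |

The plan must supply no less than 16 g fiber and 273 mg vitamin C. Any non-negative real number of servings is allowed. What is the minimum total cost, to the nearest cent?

Compare the cost at each extreme point of the feasible region.
kale only: max(16/4, 273/73) = 4 servings → $3.20.
avocado only: max(16/7, 273/16) = 17.06 servings → $18.77.
kale + avocado with both tight: 3.702 servings and 0.17 servings → $3.15.
The minimum over all feasible corners is $3.15.

$3.15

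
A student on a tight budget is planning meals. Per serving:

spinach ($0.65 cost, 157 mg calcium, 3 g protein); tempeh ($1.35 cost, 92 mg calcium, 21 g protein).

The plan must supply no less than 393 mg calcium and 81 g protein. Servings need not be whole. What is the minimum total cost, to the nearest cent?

At the optimum either one food covers both requirements or two foods hit both targets exactly; no other combination can be cheaper.
spinach only: max(393/157, 81/3) = 27 servings → $17.55.
tempeh only: max(393/92, 81/21) = 4.272 servings → $5.77.
spinach + tempeh with both tight: 0.2651 servings and 3.819 servings → $5.33.
The minimum over all feasible corners is $5.33.

$5.33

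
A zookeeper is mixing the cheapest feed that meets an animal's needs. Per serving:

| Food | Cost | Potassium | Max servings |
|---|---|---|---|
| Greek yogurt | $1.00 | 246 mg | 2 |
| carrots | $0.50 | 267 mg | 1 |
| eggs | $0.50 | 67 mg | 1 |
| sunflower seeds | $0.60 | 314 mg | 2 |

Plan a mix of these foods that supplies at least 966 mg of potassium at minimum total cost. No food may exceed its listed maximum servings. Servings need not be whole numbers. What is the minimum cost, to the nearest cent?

Cost per mg of potassium: carrots $0.0019, sunflower seeds $0.0019, Greek yogurt $0.0041, eggs $0.0075.
Take 1 serving of carrots: +267.0 mg potassium for $0.50 (total $0.50, still need 699.0 mg).
Take 2 servings of sunflower seeds: +628.0 mg potassium for $1.20 (total $1.70, still need 71.0 mg).
Take 0.2886 servings of Greek yogurt: +71.0 mg potassium for $0.29 (total $1.99, still need 0.0 mg).
Greedy by cheapest-per-mg is optimal for a single linear constraint, so the minimum cost is $1.99.

$1.99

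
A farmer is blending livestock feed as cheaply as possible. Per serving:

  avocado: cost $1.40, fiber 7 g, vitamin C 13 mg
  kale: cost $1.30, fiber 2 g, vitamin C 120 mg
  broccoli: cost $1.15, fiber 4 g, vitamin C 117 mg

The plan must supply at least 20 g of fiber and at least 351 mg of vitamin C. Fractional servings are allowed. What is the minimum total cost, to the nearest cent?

avocado only: max(20/7, 351/13) = 27 servings → $37.80.
kale only: max(20/2, 351/120) = 10 servings → $13.00.
broccoli only: max(20/4, 351/117) = 5 servings → $5.75.
avocado + kale with both tight: 2.086 servings and 2.699 servings → $6.43.
avocado + broccoli with both tight: 1.22 servings and 2.864 servings → $5.00.
kale + broccoli: the both-tight solution has a negative serving — not a feasible corner.
Cheapest feasible corner: $5.00.

$5.00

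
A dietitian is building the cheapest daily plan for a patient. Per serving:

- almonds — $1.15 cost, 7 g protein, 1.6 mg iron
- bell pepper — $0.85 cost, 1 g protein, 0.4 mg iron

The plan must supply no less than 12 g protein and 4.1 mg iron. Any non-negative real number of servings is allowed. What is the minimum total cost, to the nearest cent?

Two binding constraints pin down two serving amounts, so the optimal mix uses at most two foods. The candidates are each food alone (scaled to the tighter of protein/iron) and each pair with both constraints tight.
almonds only: max(12/7, 4.1/1.6) = 2.562 servings → $2.95.
bell pepper only: max(12/1, 4.1/0.4) = 12 servings → $10.20.
almonds + bell pepper with both tight: 0.5833 servings and 7.917 servings → $7.40.
So the least-cost plan costs $2.95.

$2.95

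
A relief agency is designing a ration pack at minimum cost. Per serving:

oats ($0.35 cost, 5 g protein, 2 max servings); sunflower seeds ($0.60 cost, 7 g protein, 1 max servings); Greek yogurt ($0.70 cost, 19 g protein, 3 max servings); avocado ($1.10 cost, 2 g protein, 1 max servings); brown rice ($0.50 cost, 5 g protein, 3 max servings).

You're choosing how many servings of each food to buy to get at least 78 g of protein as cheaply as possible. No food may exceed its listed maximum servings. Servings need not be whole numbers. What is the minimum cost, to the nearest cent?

Cost per g of protein: Greek yogurt $0.0368, oats $0.0700, sunflower seeds $0.0857, brown rice $0.1000, avocado $0.5500.
Take 3 servings of Greek yogurt: +57.0 g protein for $2.10 (total $2.10, still need 21.0 g).
Take 2 servings of oats: +10.0 g protein for $0.70 (total $2.80, still need 11.0 g).
Take 1 serving of sunflower seeds: +7.0 g protein for $0.60 (total $3.40, still need 4.0 g).
Take 0.8 servings of brown rice: +4.0 g protein for $0.40 (total $3.80, still need 0.0 g).
Greedy by cheapest-per-g is optimal for a single linear constraint, so the minimum cost is $3.80.

$3.80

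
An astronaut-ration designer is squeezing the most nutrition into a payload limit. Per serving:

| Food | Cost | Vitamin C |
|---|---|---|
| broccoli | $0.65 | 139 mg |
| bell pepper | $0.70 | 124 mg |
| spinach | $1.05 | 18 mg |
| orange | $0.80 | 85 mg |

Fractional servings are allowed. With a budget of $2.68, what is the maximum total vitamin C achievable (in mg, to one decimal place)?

573.1 mg

Vitamin C per dollar: broccoli 213.8, bell pepper 177.1, orange 106.2, spinach 17.14.
With no serving limits, spend the whole cost allowance on broccoli: $2.68 / $0.65 × 139 mg = 573.1 mg.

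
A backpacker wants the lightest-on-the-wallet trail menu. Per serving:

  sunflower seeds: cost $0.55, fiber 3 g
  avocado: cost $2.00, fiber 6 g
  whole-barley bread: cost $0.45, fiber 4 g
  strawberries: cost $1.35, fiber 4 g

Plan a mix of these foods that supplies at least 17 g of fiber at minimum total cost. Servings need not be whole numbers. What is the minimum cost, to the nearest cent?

Cost per g of fiber: whole-barley bread $0.1125, sunflower seeds $0.1833, avocado $0.3333, strawberries $0.3375.
With no serving limits, use only whole-barley bread: 17 g / 4 g = 4.25 servings × $0.45 = $1.91.

$1.91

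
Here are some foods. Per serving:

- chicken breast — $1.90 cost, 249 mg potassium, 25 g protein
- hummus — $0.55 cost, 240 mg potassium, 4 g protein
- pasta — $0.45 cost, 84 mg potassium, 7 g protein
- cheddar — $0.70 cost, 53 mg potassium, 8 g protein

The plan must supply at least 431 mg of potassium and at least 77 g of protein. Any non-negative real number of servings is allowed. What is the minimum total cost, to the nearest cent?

For a min-cost LP with two ≥-constraints, a basic feasible solution has at most two positive variables.
chicken breast only: max(431/249, 77/25) = 3.08 servings → $5.85.
hummus only: max(431/240, 77/4) = 19.25 servings → $10.59.
pasta only: max(431/84, 77/7) = 11 servings → $4.95.
cheddar only: max(431/53, 77/8) = 9.625 servings → $6.74.
chicken breast + hummus: the both-tight solution has a negative serving — not a feasible corner.
chicken breast + pasta with both targets exact would need a negative amount; discard.
chicken breast + cheddar with both targets exact would need a negative amount; discard.
hummus + pasta: the both-tight solution has a negative serving — not a feasible corner.
hummus + cheddar with both targets exact would need a negative amount; discard.
pasta + cheddar with both targets exact would need a negative amount; discard.
So the least-cost plan costs $4.95.

$4.95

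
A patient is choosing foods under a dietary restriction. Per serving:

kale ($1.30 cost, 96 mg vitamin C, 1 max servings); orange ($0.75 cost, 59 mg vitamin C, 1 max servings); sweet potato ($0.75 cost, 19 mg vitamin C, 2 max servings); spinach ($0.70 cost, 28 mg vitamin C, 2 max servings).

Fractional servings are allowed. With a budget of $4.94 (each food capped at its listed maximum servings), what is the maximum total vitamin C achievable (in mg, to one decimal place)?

248.7 mg

Vitamin C per dollar: orange 78.67, kale 73.85, spinach 40, sweet potato 25.33.
Take 1 serving of orange: spends $0.75, +59.0 mg vitamin C (running total 59.0 mg).
Take 1 serving of kale: spends $1.30, +96.0 mg vitamin C (running total 155.0 mg).
Take 2 servings of spinach: spends $1.40, +56.0 mg vitamin C (running total 211.0 mg).
Take 1.987 servings of sweet potato: spends $1.49, +37.7 mg vitamin C (running total 248.7 mg).
Filling greedily by vitamin C-per-dollar is optimal for one linear limit, giving 248.7 mg.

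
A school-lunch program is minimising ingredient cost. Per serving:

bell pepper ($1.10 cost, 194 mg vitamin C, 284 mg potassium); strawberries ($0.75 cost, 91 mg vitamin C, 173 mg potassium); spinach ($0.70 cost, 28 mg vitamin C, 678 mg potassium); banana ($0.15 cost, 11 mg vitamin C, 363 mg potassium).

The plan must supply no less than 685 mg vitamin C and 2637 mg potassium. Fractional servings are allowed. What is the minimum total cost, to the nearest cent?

$4.30

For a min-cost LP with two ≥-constraints, a basic feasible solution has at most two positive variables.
bell pepper only: max(685/194, 2637/284) = 9.285 servings → $10.21.
strawberries only: max(685/91, 2637/173) = 15.24 servings → $11.43.
spinach only: max(685/28, 2637/678) = 24.46 servings → $17.12.
banana only: max(685/11, 2637/363) = 62.27 servings → $9.34.
bell pepper + strawberries with both targets exact would need a negative amount; discard.
bell pepper + spinach with both tight: 3.161 servings and 2.565 servings → $5.27.
bell pepper + banana with both tight: 3.264 servings and 4.711 servings → $4.30.
strawberries + spinach with both tight: 6.87 servings and 2.136 servings → $6.65.
strawberries + banana with both tight: 7.056 servings and 3.902 servings → $5.88.
spinach + banana: the both-tight solution has a negative serving — not a feasible corner.
Cheapest feasible corner: $4.30.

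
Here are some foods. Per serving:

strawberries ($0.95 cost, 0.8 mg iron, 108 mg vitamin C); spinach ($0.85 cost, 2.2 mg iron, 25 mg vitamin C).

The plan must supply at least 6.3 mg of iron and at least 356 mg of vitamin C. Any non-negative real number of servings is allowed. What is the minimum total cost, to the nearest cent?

$4.28

For a min-cost LP with two ≥-constraints, a basic feasible solution has at most two positive variables.
strawberries only: max(6.3/0.8, 356/108) = 7.875 servings → $7.48.
spinach only: max(6.3/2.2, 356/25) = 14.24 servings → $12.10.
strawberries + spinach with both tight: 2.875 servings and 1.818 servings → $4.28.
The minimum over all feasible corners is $4.28.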